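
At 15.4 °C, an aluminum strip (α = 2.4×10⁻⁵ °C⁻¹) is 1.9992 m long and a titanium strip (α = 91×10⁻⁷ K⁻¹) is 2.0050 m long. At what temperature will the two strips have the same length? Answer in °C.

T = 210.5 °C

L₁(1 + α₁ΔT) = L₂(1 + α₂ΔT) ⇒ ΔT = (L₂ − L₁)/(α₁L₁ − α₂L₂)
L₂ − L₁ = 2.0050 − 1.9992 = 5.80×10⁻³ m
α₁L₁ − α₂L₂ = 2.4×10⁻⁵×1.9992 − 91×10⁻⁷×2.0050 = 2.97353×10⁻⁵ m/K
ΔT = 5.80×10⁻³ / 2.97353×10⁻⁵ = 195.054 K
T = 15.4 + 195.054 = 210.454 °C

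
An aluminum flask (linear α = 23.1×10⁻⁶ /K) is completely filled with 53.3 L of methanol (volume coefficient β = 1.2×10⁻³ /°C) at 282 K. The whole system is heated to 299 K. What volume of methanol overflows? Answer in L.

The flask also expands: β_container ≈ 3α = 6.93×10⁻⁵ /K
Net overflow = V₀(β_liq − 3α_cont)ΔT
β − 3α = 1.20×10⁻³ − 6.93×10⁻⁵ = 1.1307×10⁻³ /K; ΔT = 17 K
ΔV = 53.3 × 1.1307×10⁻³ × 17 = 1.02 L

1.02 L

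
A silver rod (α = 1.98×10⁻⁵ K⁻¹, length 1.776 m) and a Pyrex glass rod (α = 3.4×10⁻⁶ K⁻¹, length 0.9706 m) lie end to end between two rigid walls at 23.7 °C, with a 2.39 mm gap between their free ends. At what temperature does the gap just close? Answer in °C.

α₁L₁ = 3.51648×10⁻⁵ m/K, α₂L₂ = 3.30004×10⁻⁶ m/K → total 3.846484×10⁻⁵ m/K
ΔT = g/(α₁L₁+α₂L₂) = 2.39×10⁻³ / 3.846484×10⁻⁵ = 62.135 K
T = 23.7 + 62.135 = 85.835 °C

T = 85.8 °C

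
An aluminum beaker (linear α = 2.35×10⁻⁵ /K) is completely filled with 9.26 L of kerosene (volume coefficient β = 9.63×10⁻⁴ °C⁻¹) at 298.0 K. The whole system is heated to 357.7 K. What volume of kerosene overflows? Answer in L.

0.493 L

The beaker also expands: β_container ≈ 3α = 7.05×10⁻⁵ /K
Net overflow = V₀(β_liq − 3α_cont)ΔT
β − 3α = 9.63×10⁻⁴ − 7.05×10⁻⁵ = 8.925×10⁻⁴ /K; ΔT = 59.7 K
ΔV = 9.26 × 8.925×10⁻⁴ × 59.7 = 0.493 L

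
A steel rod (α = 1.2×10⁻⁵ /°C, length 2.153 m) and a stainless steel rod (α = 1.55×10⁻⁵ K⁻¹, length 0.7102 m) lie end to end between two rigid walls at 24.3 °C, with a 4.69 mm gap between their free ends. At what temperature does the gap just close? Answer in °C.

Gap closes when ΔL₁ + ΔL₂ = 4.69 mm = 4.69×10⁻³ m
(α₁L₁ + α₂L₂)ΔT = g
α₁L₁ + α₂L₂ = 1.2×10⁻⁵×2.153 + 1.55×10⁻⁵×0.7102 = 3.68441×10⁻⁵ m/K
ΔT = 4.69×10⁻³ / 3.68441×10⁻⁵ = 127.29 K
T = 24.3 + 127.29 = 151.59 °C

T = 152 °C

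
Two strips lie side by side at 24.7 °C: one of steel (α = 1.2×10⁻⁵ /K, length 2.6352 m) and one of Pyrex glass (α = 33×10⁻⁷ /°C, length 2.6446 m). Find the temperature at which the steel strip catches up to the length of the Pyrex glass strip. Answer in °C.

T = 435.3 °C

L₁(1 + α₁ΔT) = L₂(1 + α₂ΔT) ⇒ ΔT = (L₂ − L₁)/(α₁L₁ − α₂L₂)
L₂ − L₁ = 2.6446 − 2.6352 = 9.40×10⁻³ m
α₁L₁ − α₂L₂ = 1.2×10⁻⁵×2.6352 − 33×10⁻⁷×2.6446 = 2.289522×10⁻⁵ m/K
ΔT = 9.40×10⁻³ / 2.289522×10⁻⁵ = 410.566 K
T = 24.7 + 410.566 = 435.266 °C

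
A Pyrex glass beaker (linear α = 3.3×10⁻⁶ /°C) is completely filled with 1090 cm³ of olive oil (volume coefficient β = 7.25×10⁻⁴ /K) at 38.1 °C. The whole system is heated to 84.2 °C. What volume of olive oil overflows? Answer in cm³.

35.9 cm³

The beaker also expands: β_container ≈ 3α = 9.9×10⁻⁶ /K
Net overflow = V₀(β_liq − 3α_cont)ΔT
β − 3α = 7.25×10⁻⁴ − 9.9×10⁻⁶ = 7.151×10⁻⁴ /K; ΔT = 46.1 K
ΔV = 1090 × 7.151×10⁻⁴ × 46.1 = 35.9 cm³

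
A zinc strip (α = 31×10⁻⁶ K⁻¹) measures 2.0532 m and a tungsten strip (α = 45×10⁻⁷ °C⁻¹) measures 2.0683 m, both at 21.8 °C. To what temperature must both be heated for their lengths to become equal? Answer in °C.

T = 299.7 °C

Equal length when α₁L₁ΔT − α₂L₂ΔT = L₂ − L₁ = 1.51×10⁻² m
α₁L₁ = 6.36492×10⁻⁵, α₂L₂ = 9.30735×10⁻⁶ → Δ(αL) = 5.434185×10⁻⁵ m/K
ΔT = 1.51×10⁻² / 5.434185×10⁻⁵ = 277.871 K, so T = 21.8 + 277.871 = 299.671 °C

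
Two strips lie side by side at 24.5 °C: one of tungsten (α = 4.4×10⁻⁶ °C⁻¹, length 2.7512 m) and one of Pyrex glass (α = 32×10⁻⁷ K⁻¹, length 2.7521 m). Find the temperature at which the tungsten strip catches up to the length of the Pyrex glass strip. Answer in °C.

T = 297.3 °C

L₁(1 + α₁ΔT) = L₂(1 + α₂ΔT) ⇒ ΔT = (L₂ − L₁)/(α₁L₁ − α₂L₂)
L₂ − L₁ = 2.7521 − 2.7512 = 9.00×10⁻⁴ m
α₁L₁ − α₂L₂ = 4.4×10⁻⁶×2.7512 − 32×10⁻⁷×2.7521 = 3.29856×10⁻⁶ m/K
ΔT = 9.00×10⁻⁴ / 3.29856×10⁻⁶ = 272.846 K
T = 24.5 + 272.846 = 297.346 °C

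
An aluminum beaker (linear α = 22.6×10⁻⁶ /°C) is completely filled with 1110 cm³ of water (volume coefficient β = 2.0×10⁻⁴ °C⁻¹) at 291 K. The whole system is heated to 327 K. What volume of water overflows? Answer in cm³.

5.28 cm³

The beaker also expands: β_container ≈ 3α = 6.78×10⁻⁵ /K
Net overflow = V₀(β_liq − 3α_cont)ΔT
β − 3α = 2.00×10⁻⁴ − 6.78×10⁻⁵ = 1.322×10⁻⁴ /K; ΔT = 36 K
ΔV = 1110 × 1.322×10⁻⁴ × 36 = 5.28 cm³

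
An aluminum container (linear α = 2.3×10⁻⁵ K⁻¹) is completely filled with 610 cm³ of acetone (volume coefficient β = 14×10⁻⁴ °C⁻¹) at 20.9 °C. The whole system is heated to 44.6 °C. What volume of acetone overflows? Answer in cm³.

The container also expands: β_container ≈ 3α = 6.9×10⁻⁵ /K
Net overflow = V₀(β_liq − 3α_cont)ΔT
β − 3α = 1.40×10⁻³ − 6.9×10⁻⁵ = 1.331×10⁻³ /K; ΔT = 23.7 K
ΔV = 610 × 1.331×10⁻³ × 23.7 = 19.2 cm³

19.2 cm³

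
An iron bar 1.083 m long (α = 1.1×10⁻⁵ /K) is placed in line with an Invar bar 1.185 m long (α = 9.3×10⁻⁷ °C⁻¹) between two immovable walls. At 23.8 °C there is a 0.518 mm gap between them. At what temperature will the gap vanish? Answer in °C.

T = 63.6 °C

α₁L₁ = 1.1913×10⁻⁵ m/K, α₂L₂ = 1.10205×10⁻⁶ m/K → total 1.301505×10⁻⁵ m/K
ΔT = g/(α₁L₁+α₂L₂) = 5.18×10⁻⁴ / 1.301505×10⁻⁵ = 39.800 K
T = 23.8 + 39.800 = 63.600 °C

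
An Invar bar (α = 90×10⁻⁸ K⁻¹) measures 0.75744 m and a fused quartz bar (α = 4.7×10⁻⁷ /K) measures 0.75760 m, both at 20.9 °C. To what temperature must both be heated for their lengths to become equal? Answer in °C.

Equal length when α₁L₁ΔT − α₂L₂ΔT = L₂ − L₁ = 1.60×10⁻⁴ m
α₁L₁ = 6.81696×10⁻⁷, α₂L₂ = 3.56072×10⁻⁷ → Δ(αL) = 3.25624×10⁻⁷ m/K
ΔT = 1.60×10⁻⁴ / 3.25624×10⁻⁷ = 491.364 K, so T = 20.9 + 491.364 = 512.264 °C

T = 512.3 °C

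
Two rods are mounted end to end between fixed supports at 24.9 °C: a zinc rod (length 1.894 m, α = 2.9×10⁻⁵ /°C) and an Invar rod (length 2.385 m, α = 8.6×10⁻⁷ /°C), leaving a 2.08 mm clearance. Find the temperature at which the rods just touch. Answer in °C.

T = 61.4 °C

Gap closes when ΔL₁ + ΔL₂ = 2.08 mm = 2.08×10⁻³ m
(α₁L₁ + α₂L₂)ΔT = g
α₁L₁ + α₂L₂ = 2.9×10⁻⁵×1.894 + 8.6×10⁻⁷×2.385 = 5.69771×10⁻⁵ m/K
ΔT = 2.08×10⁻³ / 5.69771×10⁻⁵ = 36.506 K
T = 24.9 + 36.506 = 61.406 °C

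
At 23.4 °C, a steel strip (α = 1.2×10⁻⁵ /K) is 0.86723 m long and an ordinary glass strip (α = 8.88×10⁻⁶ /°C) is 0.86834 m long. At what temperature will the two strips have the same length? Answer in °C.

T = 435.1 °C

L₁(1 + α₁ΔT) = L₂(1 + α₂ΔT) ⇒ ΔT = (L₂ − L₁)/(α₁L₁ − α₂L₂)
L₂ − L₁ = 0.86834 − 0.86723 = 1.11×10⁻³ m
α₁L₁ − α₂L₂ = 1.2×10⁻⁵×0.86723 − 8.88×10⁻⁶×0.86834 = 2.6959008×10⁻⁶ m/K
ΔT = 1.11×10⁻³ / 2.6959008×10⁻⁶ = 411.736 K
T = 23.4 + 411.736 = 435.136 °C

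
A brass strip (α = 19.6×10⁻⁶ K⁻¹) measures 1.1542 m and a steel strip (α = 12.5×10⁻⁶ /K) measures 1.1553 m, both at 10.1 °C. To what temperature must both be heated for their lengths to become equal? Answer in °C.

T = 144.6 °C

L₁(1 + α₁ΔT) = L₂(1 + α₂ΔT) ⇒ ΔT = (L₂ − L₁)/(α₁L₁ − α₂L₂)
L₂ − L₁ = 1.1553 − 1.1542 = 1.10×10⁻³ m
α₁L₁ − α₂L₂ = 19.6×10⁻⁶×1.1542 − 12.5×10⁻⁶×1.1553 = 8.18107×10⁻⁶ m/K
ΔT = 1.10×10⁻³ / 8.18107×10⁻⁶ = 134.457 K
T = 10.1 + 134.457 = 144.557 °C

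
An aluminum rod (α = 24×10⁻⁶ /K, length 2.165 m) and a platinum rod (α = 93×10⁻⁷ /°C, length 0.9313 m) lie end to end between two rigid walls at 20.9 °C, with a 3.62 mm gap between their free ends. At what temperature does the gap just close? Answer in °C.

Gap closes when ΔL₁ + ΔL₂ = 3.62 mm = 3.62×10⁻³ m
(α₁L₁ + α₂L₂)ΔT = g
α₁L₁ + α₂L₂ = 24×10⁻⁶×2.165 + 93×10⁻⁷×0.9313 = 6.062109×10⁻⁵ m/K
ΔT = 3.62×10⁻³ / 6.062109×10⁻⁵ = 59.715 K
T = 20.9 + 59.715 = 80.615 °C

T = 80.6 °C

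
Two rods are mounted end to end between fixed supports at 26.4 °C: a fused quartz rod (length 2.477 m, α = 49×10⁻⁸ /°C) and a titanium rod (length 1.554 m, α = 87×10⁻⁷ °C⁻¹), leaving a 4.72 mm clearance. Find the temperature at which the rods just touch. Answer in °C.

T = 347 °C

α₁L₁ = 1.21373×10⁻⁶ m/K, α₂L₂ = 1.35198×10⁻⁵ m/K → total 1.473353×10⁻⁵ m/K
ΔT = g/(α₁L₁+α₂L₂) = 4.72×10⁻³ / 1.473353×10⁻⁵ = 320.36 K
T = 26.4 + 320.36 = 346.76 °C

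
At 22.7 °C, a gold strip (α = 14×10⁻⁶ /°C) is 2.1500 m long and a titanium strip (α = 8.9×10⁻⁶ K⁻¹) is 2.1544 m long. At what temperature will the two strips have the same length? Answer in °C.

L₁(1 + α₁ΔT) = L₂(1 + α₂ΔT) ⇒ ΔT = (L₂ − L₁)/(α₁L₁ − α₂L₂)
L₂ − L₁ = 2.1544 − 2.1500 = 4.40×10⁻³ m
α₁L₁ − α₂L₂ = 14×10⁻⁶×2.1500 − 8.9×10⁻⁶×2.1544 = 1.092584×10⁻⁵ m/K
ΔT = 4.40×10⁻³ / 1.092584×10⁻⁵ = 402.715 K
T = 22.7 + 402.715 = 425.415 °C

T = 425.4 °C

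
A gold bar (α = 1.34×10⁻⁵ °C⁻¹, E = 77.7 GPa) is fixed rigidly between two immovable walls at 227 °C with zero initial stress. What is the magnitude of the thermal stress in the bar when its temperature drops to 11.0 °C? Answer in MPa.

Fully constrained: the free strain ε = αΔT is blocked, so σ = Eε = EαΔT.
|ΔT| = 216.0 K
σ = 77.7×10⁹ × 1.34×10⁻⁵ × 216.0 = 2.25×10⁸ Pa

σ = 225 MPa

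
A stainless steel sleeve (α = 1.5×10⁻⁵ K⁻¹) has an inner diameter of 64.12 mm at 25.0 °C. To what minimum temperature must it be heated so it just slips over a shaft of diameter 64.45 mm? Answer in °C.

T = 368 °C

Required Δd = 64.45 − 64.12 = 0.33 mm
Δd = αd₀ΔT ⇒ ΔT = Δd/(αd₀) = 0.33 / (1.5×10⁻⁵ × 64.12) = 343.11 K
T_min = 25.0 + 343.11 = 368.11 °C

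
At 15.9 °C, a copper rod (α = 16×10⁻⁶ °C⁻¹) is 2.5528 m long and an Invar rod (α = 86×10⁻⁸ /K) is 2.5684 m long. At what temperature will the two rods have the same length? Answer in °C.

L₁(1 + α₁ΔT) = L₂(1 + α₂ΔT) ⇒ ΔT = (L₂ − L₁)/(α₁L₁ − α₂L₂)
L₂ − L₁ = 2.5684 − 2.5528 = 1.56×10⁻² m
α₁L₁ − α₂L₂ = 16×10⁻⁶×2.5528 − 86×10⁻⁸×2.5684 = 3.8635976×10⁻⁵ m/K
ΔT = 1.56×10⁻² / 3.8635976×10⁻⁵ = 403.769 K
T = 15.9 + 403.769 = 419.669 °C

T = 419.7 °C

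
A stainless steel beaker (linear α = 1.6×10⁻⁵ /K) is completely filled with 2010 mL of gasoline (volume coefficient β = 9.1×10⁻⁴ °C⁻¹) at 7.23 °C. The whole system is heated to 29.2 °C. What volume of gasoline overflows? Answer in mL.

38.1 mL

The beaker also expands: β_container ≈ 3α = 4.8×10⁻⁵ /K
Net overflow = V₀(β_liq − 3α_cont)ΔT
β − 3α = 9.10×10⁻⁴ − 4.8×10⁻⁵ = 8.62×10⁻⁴ /K; ΔT = 21.97 K
ΔV = 2010 × 8.62×10⁻⁴ × 21.97 = 38.1 mL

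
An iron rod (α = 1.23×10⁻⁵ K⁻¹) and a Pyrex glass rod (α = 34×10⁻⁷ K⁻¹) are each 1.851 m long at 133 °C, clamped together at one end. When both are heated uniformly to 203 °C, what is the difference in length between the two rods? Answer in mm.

ΔT = 70 K
iron: ΔL = 1.23×10⁻⁵ × 1.851 m × 70 = 1.5937×10⁻³ m = 1.5937 mm
Pyrex glass: ΔL = 34×10⁻⁷ × 1.851 m × 70 = 4.4054×10⁻⁴ m = 0.44054 mm
difference = 1.5937 − 0.44054 = 1.15316 mm

1.15 mm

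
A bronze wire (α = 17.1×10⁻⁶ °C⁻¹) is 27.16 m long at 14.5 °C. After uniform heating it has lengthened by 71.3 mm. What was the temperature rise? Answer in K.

ΔT = 154 K

ΔL = αL₀ΔT ⇒ ΔT = ΔL / (αL₀)
ΔT = 71.3×10⁻³ m / (17.1×10⁻⁶ × 27.16 m) = 153.52 K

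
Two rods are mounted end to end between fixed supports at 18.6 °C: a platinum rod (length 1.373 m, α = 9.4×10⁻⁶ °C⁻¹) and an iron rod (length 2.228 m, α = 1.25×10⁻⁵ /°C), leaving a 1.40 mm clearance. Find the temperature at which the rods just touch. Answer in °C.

T = 53.0 °C

Gap closes when ΔL₁ + ΔL₂ = 1.40 mm = 1.40×10⁻³ m
(α₁L₁ + α₂L₂)ΔT = g
α₁L₁ + α₂L₂ = 9.4×10⁻⁶×1.373 + 1.25×10⁻⁵×2.228 = 4.07562×10⁻⁵ m/K
ΔT = 1.40×10⁻³ / 4.07562×10⁻⁵ = 34.351 K
T = 18.6 + 34.351 = 52.951 °C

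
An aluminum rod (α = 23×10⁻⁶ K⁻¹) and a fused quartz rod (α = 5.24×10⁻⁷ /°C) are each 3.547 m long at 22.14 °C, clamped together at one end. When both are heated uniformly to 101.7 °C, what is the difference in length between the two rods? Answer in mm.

6.34 mm

ΔT = 79.56 K
aluminum: ΔL = 23×10⁻⁶ × 3.547 m × 79.56 = 6.4906×10⁻³ m = 6.4906 mm
fused quartz: ΔL = 5.24×10⁻⁷ × 3.547 m × 79.56 = 1.4787×10⁻⁴ m = 0.14787 mm
difference = 6.4906 − 0.14787 = 6.34273 mm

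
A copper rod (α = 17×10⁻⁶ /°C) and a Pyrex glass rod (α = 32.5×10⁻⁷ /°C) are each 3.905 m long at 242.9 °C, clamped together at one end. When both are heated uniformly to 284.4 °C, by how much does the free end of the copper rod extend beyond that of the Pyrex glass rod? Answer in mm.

ΔT = 41.5 K
copper: ΔL = 17×10⁻⁶ × 3.905 m × 41.5 = 2.7550×10⁻³ m = 2.7550 mm
Pyrex glass: ΔL = 32.5×10⁻⁷ × 3.905 m × 41.5 = 5.2669×10⁻⁴ m = 0.52669 mm
difference = 2.7550 − 0.52669 = 2.22831 mm

2.23 mm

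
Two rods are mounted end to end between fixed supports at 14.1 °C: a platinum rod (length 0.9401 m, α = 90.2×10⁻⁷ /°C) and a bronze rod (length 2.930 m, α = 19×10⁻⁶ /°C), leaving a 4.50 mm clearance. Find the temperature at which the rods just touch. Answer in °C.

T = 84.2 °C

α₁L₁ = 8.479702×10⁻⁶ m/K, α₂L₂ = 5.567×10⁻⁵ m/K → total 6.4149702×10⁻⁵ m/K
ΔT = g/(α₁L₁+α₂L₂) = 4.50×10⁻³ / 6.4149702×10⁻⁵ = 70.148 K
T = 14.1 + 70.148 = 84.248 °C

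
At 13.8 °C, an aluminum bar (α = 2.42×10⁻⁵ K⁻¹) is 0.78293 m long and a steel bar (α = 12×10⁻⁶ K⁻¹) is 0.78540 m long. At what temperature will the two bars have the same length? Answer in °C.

L₁(1 + α₁ΔT) = L₂(1 + α₂ΔT) ⇒ ΔT = (L₂ − L₁)/(α₁L₁ − α₂L₂)
L₂ − L₁ = 0.78540 − 0.78293 = 2.47×10⁻³ m
α₁L₁ − α₂L₂ = 2.42×10⁻⁵×0.78293 − 12×10⁻⁶×0.78540 = 9.522106×10⁻⁶ m/K
ΔT = 2.47×10⁻³ / 9.522106×10⁻⁶ = 259.396 K
T = 13.8 + 259.396 = 273.196 °C

T = 273.2 °C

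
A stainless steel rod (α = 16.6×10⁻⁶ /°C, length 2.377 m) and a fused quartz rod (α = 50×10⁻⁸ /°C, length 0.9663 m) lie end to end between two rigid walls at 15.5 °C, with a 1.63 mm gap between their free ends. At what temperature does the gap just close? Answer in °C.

α₁L₁ = 3.94582×10⁻⁵ m/K, α₂L₂ = 4.8315×10⁻⁷ m/K → total 3.994135×10⁻⁵ m/K
ΔT = g/(α₁L₁+α₂L₂) = 1.63×10⁻³ / 3.994135×10⁻⁵ = 40.810 K
T = 15.5 + 40.810 = 56.310 °C

T = 56.3 °C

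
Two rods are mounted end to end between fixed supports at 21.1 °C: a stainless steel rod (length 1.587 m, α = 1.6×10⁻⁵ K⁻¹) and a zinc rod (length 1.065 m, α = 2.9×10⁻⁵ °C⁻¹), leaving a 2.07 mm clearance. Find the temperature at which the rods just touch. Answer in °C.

T = 57.9 °C

Gap closes when ΔL₁ + ΔL₂ = 2.07 mm = 2.07×10⁻³ m
(α₁L₁ + α₂L₂)ΔT = g
α₁L₁ + α₂L₂ = 1.6×10⁻⁵×1.587 + 2.9×10⁻⁵×1.065 = 5.6277×10⁻⁵ m/K
ΔT = 2.07×10⁻³ / 5.6277×10⁻⁵ = 36.782 K
T = 21.1 + 36.782 = 57.882 °C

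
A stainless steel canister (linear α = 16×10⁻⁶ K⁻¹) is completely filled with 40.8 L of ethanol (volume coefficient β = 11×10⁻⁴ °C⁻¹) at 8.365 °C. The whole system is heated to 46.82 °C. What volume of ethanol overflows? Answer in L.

1.65 L

The canister also expands: β_container ≈ 3α = 4.8×10⁻⁵ /K
Net overflow = V₀(β_liq − 3α_cont)ΔT
β − 3α = 1.10×10⁻³ − 4.8×10⁻⁵ = 1.052×10⁻³ /K; ΔT = 38.455 K
ΔV = 40.8 × 1.052×10⁻³ × 38.455 = 1.65 L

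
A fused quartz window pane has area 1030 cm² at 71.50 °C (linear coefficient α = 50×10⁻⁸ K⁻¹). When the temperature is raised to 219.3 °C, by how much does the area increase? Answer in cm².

ΔA = 0.152 cm²

Area coefficient ≈ 2α; |ΔT| = 147.80 K
ΔA = 2αA₀ΔT = 2(50×10⁻⁸)(1030)(147.80) = 0.152 cm²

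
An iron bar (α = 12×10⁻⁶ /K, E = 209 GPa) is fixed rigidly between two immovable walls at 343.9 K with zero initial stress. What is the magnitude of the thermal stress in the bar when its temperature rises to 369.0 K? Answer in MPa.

Fully constrained: the free strain ε = αΔT is blocked, so σ = Eε = EαΔT.
|ΔT| = 25.1 K
σ = 209×10⁹ × 12×10⁻⁶ × 25.1 = 6.30×10⁷ Pa

σ = 63.0 MPa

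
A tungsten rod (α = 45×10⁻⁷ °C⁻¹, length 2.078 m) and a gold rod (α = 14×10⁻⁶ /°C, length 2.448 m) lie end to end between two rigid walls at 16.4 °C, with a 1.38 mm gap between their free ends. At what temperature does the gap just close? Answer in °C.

Gap closes when ΔL₁ + ΔL₂ = 1.38 mm = 1.38×10⁻³ m
(α₁L₁ + α₂L₂)ΔT = g
α₁L₁ + α₂L₂ = 45×10⁻⁷×2.078 + 14×10⁻⁶×2.448 = 4.3623×10⁻⁵ m/K
ΔT = 1.38×10⁻³ / 4.3623×10⁻⁵ = 31.635 K
T = 16.4 + 31.635 = 48.035 °C

T = 48.0 °C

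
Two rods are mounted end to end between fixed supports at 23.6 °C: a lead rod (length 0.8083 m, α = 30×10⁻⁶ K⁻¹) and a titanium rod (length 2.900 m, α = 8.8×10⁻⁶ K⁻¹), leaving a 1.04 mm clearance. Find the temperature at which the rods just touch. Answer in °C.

Gap closes when ΔL₁ + ΔL₂ = 1.04 mm = 1.04×10⁻³ m
(α₁L₁ + α₂L₂)ΔT = g
α₁L₁ + α₂L₂ = 30×10⁻⁶×0.8083 + 8.8×10⁻⁶×2.900 = 4.9769×10⁻⁵ m/K
ΔT = 1.04×10⁻³ / 4.9769×10⁻⁵ = 20.897 K
T = 23.6 + 20.897 = 44.497 °C

T = 44.5 °C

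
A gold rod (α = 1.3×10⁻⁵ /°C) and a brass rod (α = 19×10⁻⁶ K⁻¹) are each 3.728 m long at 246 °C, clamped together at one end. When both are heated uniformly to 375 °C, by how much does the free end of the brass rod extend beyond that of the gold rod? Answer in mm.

2.89 mm

ΔT = 129 K
gold: ΔL = 1.3×10⁻⁵ × 3.728 m × 129 = 6.2519×10⁻³ m = 6.2519 mm
brass: ΔL = 19×10⁻⁶ × 3.728 m × 129 = 9.1373×10⁻³ m = 9.1373 mm
difference = 9.1373 − 6.2519 = 2.8854 mm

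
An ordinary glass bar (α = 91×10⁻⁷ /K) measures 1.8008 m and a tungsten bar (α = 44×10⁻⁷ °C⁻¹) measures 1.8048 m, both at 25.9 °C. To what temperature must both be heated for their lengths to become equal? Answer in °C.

Equal length when α₁L₁ΔT − α₂L₂ΔT = L₂ − L₁ = 4.00×10⁻³ m
α₁L₁ = 1.638728×10⁻⁵, α₂L₂ = 7.94112×10⁻⁶ → Δ(αL) = 8.44616×10⁻⁶ m/K
ΔT = 4.00×10⁻³ / 8.44616×10⁻⁶ = 473.588 K, so T = 25.9 + 473.588 = 499.488 °C

T = 499.5 °C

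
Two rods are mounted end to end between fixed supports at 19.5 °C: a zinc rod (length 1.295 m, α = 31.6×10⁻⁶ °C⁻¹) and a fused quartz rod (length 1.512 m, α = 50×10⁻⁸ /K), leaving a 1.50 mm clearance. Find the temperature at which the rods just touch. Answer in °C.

α₁L₁ = 4.0922×10⁻⁵ m/K, α₂L₂ = 7.560×10⁻⁷ m/K → total 4.1678×10⁻⁵ m/K
ΔT = g/(α₁L₁+α₂L₂) = 1.50×10⁻³ / 4.1678×10⁻⁵ = 35.990 K
T = 19.5 + 35.990 = 55.490 °C

T = 55.5 °C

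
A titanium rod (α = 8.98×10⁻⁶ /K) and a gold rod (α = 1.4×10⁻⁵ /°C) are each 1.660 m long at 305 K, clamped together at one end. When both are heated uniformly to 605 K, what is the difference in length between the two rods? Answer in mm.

ΔT = 300 K
titanium: ΔL = 8.98×10⁻⁶ × 1.660 m × 300 = 4.4720×10⁻³ m = 4.4720 mm
gold: ΔL = 1.4×10⁻⁵ × 1.660 m × 300 = 6.9720×10⁻³ m = 6.9720 mm
difference = 6.9720 − 4.4720 = 2.500 mm

2.50 mm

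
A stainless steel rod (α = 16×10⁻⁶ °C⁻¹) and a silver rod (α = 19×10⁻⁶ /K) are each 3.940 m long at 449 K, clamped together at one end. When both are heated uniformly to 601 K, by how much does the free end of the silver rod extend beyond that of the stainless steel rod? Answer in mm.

ΔT = 152 K
stainless steel: ΔL = 16×10⁻⁶ × 3.940 m × 152 = 9.5821×10⁻³ m = 9.5821 mm
silver: ΔL = 19×10⁻⁶ × 3.940 m × 152 = 1.1379×10⁻² m = 11.379 mm
difference = 11.379 − 9.5821 = 1.7969 mm

1.80 mm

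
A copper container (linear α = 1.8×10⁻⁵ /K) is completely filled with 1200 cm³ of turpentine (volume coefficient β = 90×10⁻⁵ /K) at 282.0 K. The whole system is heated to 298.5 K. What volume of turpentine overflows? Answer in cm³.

16.8 cm³

The container also expands: β_container ≈ 3α = 5.4×10⁻⁵ /K
Net overflow = V₀(β_liq − 3α_cont)ΔT
β − 3α = 9.00×10⁻⁴ − 5.4×10⁻⁵ = 8.46×10⁻⁴ /K; ΔT = 16.5 K
ΔV = 1200 × 8.46×10⁻⁴ × 16.5 = 16.8 cm³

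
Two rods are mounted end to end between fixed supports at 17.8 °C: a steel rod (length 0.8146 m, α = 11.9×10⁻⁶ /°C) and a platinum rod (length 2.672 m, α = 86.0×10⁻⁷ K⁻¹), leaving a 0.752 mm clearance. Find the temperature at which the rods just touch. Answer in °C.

T = 40.8 °C

Gap closes when ΔL₁ + ΔL₂ = 0.752 mm = 7.52×10⁻⁴ m
(α₁L₁ + α₂L₂)ΔT = g
α₁L₁ + α₂L₂ = 11.9×10⁻⁶×0.8146 + 86.0×10⁻⁷×2.672 = 3.267294×10⁻⁵ m/K
ΔT = 7.52×10⁻⁴ / 3.267294×10⁻⁵ = 23.016 K
T = 17.8 + 23.016 = 40.816 °C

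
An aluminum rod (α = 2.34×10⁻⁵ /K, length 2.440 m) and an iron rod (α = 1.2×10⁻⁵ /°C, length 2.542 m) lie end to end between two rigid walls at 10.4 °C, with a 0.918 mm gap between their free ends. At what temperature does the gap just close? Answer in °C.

Gap closes when ΔL₁ + ΔL₂ = 0.918 mm = 9.18×10⁻⁴ m
(α₁L₁ + α₂L₂)ΔT = g
α₁L₁ + α₂L₂ = 2.34×10⁻⁵×2.440 + 1.2×10⁻⁵×2.542 = 8.76×10⁻⁵ m/K
ΔT = 9.18×10⁻⁴ / 8.76×10⁻⁵ = 10.479 K
T = 10.4 + 10.479 = 20.879 °C

T = 20.9 °C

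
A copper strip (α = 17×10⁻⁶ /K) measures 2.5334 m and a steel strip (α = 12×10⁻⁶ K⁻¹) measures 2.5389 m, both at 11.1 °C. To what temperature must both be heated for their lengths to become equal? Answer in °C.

L₁(1 + α₁ΔT) = L₂(1 + α₂ΔT) ⇒ ΔT = (L₂ − L₁)/(α₁L₁ − α₂L₂)
L₂ − L₁ = 2.5389 − 2.5334 = 5.50×10⁻³ m
α₁L₁ − α₂L₂ = 17×10⁻⁶×2.5334 − 12×10⁻⁶×2.5389 = 1.2601×10⁻⁵ m/K
ΔT = 5.50×10⁻³ / 1.2601×10⁻⁵ = 436.473 K
T = 11.1 + 436.473 = 447.573 °C

T = 447.6 °C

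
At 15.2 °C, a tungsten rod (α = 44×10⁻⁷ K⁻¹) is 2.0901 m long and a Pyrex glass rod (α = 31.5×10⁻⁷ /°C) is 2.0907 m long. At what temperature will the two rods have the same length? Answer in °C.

L₁(1 + α₁ΔT) = L₂(1 + α₂ΔT) ⇒ ΔT = (L₂ − L₁)/(α₁L₁ − α₂L₂)
L₂ − L₁ = 2.0907 − 2.0901 = 6.00×10⁻⁴ m
α₁L₁ − α₂L₂ = 44×10⁻⁷×2.0901 − 31.5×10⁻⁷×2.0907 = 2.610735×10⁻⁶ m/K
ΔT = 6.00×10⁻⁴ / 2.610735×10⁻⁶ = 229.820 K
T = 15.2 + 229.820 = 245.020 °C

T = 245.0 °C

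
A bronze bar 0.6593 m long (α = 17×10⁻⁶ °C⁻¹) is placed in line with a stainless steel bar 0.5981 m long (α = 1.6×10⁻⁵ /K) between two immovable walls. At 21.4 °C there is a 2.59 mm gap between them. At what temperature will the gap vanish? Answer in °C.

T = 146 °C

α₁L₁ = 1.12081×10⁻⁵ m/K, α₂L₂ = 9.5696×10⁻⁶ m/K → total 2.07777×10⁻⁵ m/K
ΔT = g/(α₁L₁+α₂L₂) = 2.59×10⁻³ / 2.07777×10⁻⁵ = 124.65 K
T = 21.4 + 124.65 = 146.05 °C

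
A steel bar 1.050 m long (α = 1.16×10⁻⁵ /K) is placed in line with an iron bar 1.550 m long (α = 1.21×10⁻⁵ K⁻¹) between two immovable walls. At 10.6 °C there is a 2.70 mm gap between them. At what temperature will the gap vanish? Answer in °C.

T = 97.9 °C

α₁L₁ = 1.218×10⁻⁵ m/K, α₂L₂ = 1.8755×10⁻⁵ m/K → total 3.0935×10⁻⁵ m/K
ΔT = g/(α₁L₁+α₂L₂) = 2.70×10⁻³ / 3.0935×10⁻⁵ = 87.280 K
T = 10.6 + 87.280 = 97.880 °C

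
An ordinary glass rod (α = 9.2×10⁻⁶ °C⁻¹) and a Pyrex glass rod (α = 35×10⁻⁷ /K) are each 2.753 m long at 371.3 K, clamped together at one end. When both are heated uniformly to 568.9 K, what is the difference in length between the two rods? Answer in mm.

3.10 mm

ΔT = 197.6 K
ordinary glass: ΔL = 9.2×10⁻⁶ × 2.753 m × 197.6 = 5.0047×10⁻³ m = 5.0047 mm
Pyrex glass: ΔL = 35×10⁻⁷ × 2.753 m × 197.6 = 1.9040×10⁻³ m = 1.9040 mm
difference = 5.0047 − 1.9040 = 3.1007 mm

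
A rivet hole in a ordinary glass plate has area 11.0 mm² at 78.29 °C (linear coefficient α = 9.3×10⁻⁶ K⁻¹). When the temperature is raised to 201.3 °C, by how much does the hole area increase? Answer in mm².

ΔA = 0.0252 mm²

Area coefficient ≈ 2α; |ΔT| = 123.01 K
ΔA = 2αA₀ΔT = 2(9.3×10⁻⁶)(11.0)(123.01) = 0.0252 mm²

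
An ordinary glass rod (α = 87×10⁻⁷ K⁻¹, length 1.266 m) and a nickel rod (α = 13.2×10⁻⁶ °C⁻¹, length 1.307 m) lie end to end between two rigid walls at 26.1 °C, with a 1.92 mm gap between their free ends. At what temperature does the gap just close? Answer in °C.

α₁L₁ = 1.10142×10⁻⁵ m/K, α₂L₂ = 1.72524×10⁻⁵ m/K → total 2.82666×10⁻⁵ m/K
ΔT = g/(α₁L₁+α₂L₂) = 1.92×10⁻³ / 2.82666×10⁻⁵ = 67.925 K
T = 26.1 + 67.925 = 94.025 °C

T = 94.0 °C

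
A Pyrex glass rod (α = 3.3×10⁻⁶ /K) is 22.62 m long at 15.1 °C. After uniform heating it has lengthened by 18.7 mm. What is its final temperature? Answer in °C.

T = 266 °C

ΔL = αL₀ΔT ⇒ ΔT = ΔL / (αL₀)
ΔT = 18.7×10⁻³ m / (3.3×10⁻⁶ × 22.62 m) = 250.52 K
T = 15.1 + 250.52 = 265.62 °C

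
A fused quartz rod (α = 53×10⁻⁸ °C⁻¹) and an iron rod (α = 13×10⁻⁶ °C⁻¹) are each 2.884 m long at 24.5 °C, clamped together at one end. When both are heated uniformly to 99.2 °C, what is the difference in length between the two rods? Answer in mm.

ΔT = 74.7 K
fused quartz: ΔL = 53×10⁻⁸ × 2.884 m × 74.7 = 1.1418×10⁻⁴ m = 0.11418 mm
iron: ΔL = 13×10⁻⁶ × 2.884 m × 74.7 = 2.8007×10⁻³ m = 2.8007 mm
difference = 2.8007 − 0.11418 = 2.68652 mm

2.69 mm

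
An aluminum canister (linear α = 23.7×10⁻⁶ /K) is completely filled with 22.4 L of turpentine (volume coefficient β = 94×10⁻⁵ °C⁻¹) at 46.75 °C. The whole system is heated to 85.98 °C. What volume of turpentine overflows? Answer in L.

0.764 L

The canister also expands: β_container ≈ 3α = 7.11×10⁻⁵ /K
Net overflow = V₀(β_liq − 3α_cont)ΔT
β − 3α = 9.40×10⁻⁴ − 7.11×10⁻⁵ = 8.689×10⁻⁴ /K; ΔT = 39.23 K
ΔV = 22.4 × 8.689×10⁻⁴ × 39.23 = 0.764 L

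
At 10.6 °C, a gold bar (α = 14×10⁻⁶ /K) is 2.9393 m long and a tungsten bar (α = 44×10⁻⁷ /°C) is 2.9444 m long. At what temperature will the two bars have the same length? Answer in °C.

T = 191.5 °C

Equal length when α₁L₁ΔT − α₂L₂ΔT = L₂ − L₁ = 5.10×10⁻³ m
α₁L₁ = 4.11502×10⁻⁵, α₂L₂ = 1.295536×10⁻⁵ → Δ(αL) = 2.819484×10⁻⁵ m/K
ΔT = 5.10×10⁻³ / 2.819484×10⁻⁵ = 180.884 K, so T = 10.6 + 180.884 = 191.484 °C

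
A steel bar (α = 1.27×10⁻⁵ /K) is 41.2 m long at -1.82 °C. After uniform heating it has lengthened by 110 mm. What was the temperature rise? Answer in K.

ΔL = αL₀ΔT ⇒ ΔT = ΔL / (αL₀)
ΔT = 110×10⁻³ m / (1.27×10⁻⁵ × 41.2 m) = 210.23 K

ΔT = 210 K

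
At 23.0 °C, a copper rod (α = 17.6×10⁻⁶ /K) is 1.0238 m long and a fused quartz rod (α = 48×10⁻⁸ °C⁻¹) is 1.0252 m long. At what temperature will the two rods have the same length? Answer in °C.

T = 102.9 °C

Equal length when α₁L₁ΔT − α₂L₂ΔT = L₂ − L₁ = 1.40×10⁻³ m
α₁L₁ = 1.801888×10⁻⁵, α₂L₂ = 4.92096×10⁻⁷ → Δ(αL) = 1.7526784×10⁻⁵ m/K
ΔT = 1.40×10⁻³ / 1.7526784×10⁻⁵ = 79.878 K, so T = 23.0 + 79.878 = 102.878 °C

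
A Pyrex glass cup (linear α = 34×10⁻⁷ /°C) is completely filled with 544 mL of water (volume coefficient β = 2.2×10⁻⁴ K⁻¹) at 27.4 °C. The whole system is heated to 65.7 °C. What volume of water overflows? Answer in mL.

4.37 mL

The cup also expands: β_container ≈ 3α = 1.02×10⁻⁵ /K
Net overflow = V₀(β_liq − 3α_cont)ΔT
β − 3α = 2.20×10⁻⁴ − 1.02×10⁻⁵ = 2.098×10⁻⁴ /K; ΔT = 38.3 K
ΔV = 544 × 2.098×10⁻⁴ × 38.3 = 4.37 mL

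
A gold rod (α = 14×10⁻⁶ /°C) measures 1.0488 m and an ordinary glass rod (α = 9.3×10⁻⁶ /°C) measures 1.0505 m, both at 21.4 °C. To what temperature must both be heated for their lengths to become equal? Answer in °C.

T = 367.4 °C

L₁(1 + α₁ΔT) = L₂(1 + α₂ΔT) ⇒ ΔT = (L₂ − L₁)/(α₁L₁ − α₂L₂)
L₂ − L₁ = 1.0505 − 1.0488 = 1.70×10⁻³ m
α₁L₁ − α₂L₂ = 14×10⁻⁶×1.0488 − 9.3×10⁻⁶×1.0505 = 4.91355×10⁻⁶ m/K
ΔT = 1.70×10⁻³ / 4.91355×10⁻⁶ = 345.982 K
T = 21.4 + 345.982 = 367.382 °C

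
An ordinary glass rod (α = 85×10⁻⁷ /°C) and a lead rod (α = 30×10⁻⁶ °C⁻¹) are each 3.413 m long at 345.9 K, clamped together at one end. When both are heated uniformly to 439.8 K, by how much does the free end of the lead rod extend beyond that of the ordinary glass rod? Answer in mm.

6.89 mm

ΔT = 93.9 K
ordinary glass: ΔL = 85×10⁻⁷ × 3.413 m × 93.9 = 2.7241×10⁻³ m = 2.7241 mm
lead: ΔL = 30×10⁻⁶ × 3.413 m × 93.9 = 9.6144×10⁻³ m = 9.6144 mm
difference = 9.6144 − 2.7241 = 6.8903 mm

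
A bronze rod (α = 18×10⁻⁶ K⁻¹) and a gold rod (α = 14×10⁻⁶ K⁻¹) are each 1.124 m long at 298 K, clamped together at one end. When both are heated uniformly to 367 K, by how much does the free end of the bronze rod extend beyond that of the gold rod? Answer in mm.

0.310 mm

ΔT = 69 K
bronze: ΔL = 18×10⁻⁶ × 1.124 m × 69 = 1.3960×10⁻³ m = 1.3960 mm
gold: ΔL = 14×10⁻⁶ × 1.124 m × 69 = 1.0858×10⁻³ m = 1.0858 mm
difference = 1.3960 − 1.0858 = 0.3102 mm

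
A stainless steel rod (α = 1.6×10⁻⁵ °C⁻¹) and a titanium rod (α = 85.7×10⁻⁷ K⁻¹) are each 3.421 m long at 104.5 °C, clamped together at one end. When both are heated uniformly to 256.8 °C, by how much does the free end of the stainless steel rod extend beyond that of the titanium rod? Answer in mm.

ΔT = 152.3 K
stainless steel: ΔL = 1.6×10⁻⁵ × 3.421 m × 152.3 = 8.3363×10⁻³ m = 8.3363 mm
titanium: ΔL = 85.7×10⁻⁷ × 3.421 m × 152.3 = 4.4651×10⁻³ m = 4.4651 mm
difference = 8.3363 − 4.4651 = 3.8712 mm

3.87 mm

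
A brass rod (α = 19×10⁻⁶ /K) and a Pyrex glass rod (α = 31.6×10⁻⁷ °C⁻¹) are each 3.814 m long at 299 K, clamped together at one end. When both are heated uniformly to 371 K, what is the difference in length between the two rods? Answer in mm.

ΔT = 72 K
brass: ΔL = 19×10⁻⁶ × 3.814 m × 72 = 5.2176×10⁻³ m = 5.2176 mm
Pyrex glass: ΔL = 31.6×10⁻⁷ × 3.814 m × 72 = 8.6776×10⁻⁴ m = 0.86776 mm
difference = 5.2176 − 0.86776 = 4.34984 mm

4.35 mm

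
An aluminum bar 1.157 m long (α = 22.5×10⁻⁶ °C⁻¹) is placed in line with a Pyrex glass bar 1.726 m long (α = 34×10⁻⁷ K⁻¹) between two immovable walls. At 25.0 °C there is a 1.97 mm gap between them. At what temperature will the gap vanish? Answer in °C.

Gap closes when ΔL₁ + ΔL₂ = 1.97 mm = 1.97×10⁻³ m
(α₁L₁ + α₂L₂)ΔT = g
α₁L₁ + α₂L₂ = 22.5×10⁻⁶×1.157 + 34×10⁻⁷×1.726 = 3.19009×10⁻⁵ m/K
ΔT = 1.97×10⁻³ / 3.19009×10⁻⁵ = 61.754 K
T = 25.0 + 61.754 = 86.754 °C

T = 86.8 °C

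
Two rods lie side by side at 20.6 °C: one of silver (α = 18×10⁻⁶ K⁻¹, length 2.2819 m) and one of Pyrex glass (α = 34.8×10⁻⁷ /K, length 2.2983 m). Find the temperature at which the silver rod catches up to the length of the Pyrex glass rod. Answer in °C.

L₁(1 + α₁ΔT) = L₂(1 + α₂ΔT) ⇒ ΔT = (L₂ − L₁)/(α₁L₁ − α₂L₂)
L₂ − L₁ = 2.2983 − 2.2819 = 1.64×10⁻² m
α₁L₁ − α₂L₂ = 18×10⁻⁶×2.2819 − 34.8×10⁻⁷×2.2983 = 3.3076116×10⁻⁵ m/K
ΔT = 1.64×10⁻² / 3.3076116×10⁻⁵ = 495.826 K
T = 20.6 + 495.826 = 516.426 °C

T = 516.4 °C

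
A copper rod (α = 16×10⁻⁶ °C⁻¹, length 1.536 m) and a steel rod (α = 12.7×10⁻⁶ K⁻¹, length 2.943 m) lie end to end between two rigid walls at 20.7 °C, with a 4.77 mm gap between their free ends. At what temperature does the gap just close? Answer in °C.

T = 97.7 °C

Gap closes when ΔL₁ + ΔL₂ = 4.77 mm = 4.77×10⁻³ m
(α₁L₁ + α₂L₂)ΔT = g
α₁L₁ + α₂L₂ = 16×10⁻⁶×1.536 + 12.7×10⁻⁶×2.943 = 6.19521×10⁻⁵ m/K
ΔT = 4.77×10⁻³ / 6.19521×10⁻⁵ = 76.995 K
T = 20.7 + 76.995 = 97.695 °C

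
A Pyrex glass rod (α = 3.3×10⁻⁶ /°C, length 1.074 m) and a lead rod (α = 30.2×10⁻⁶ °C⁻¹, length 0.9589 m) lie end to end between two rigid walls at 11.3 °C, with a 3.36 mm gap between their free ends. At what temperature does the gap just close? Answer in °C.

Gap closes when ΔL₁ + ΔL₂ = 3.36 mm = 3.36×10⁻³ m
(α₁L₁ + α₂L₂)ΔT = g
α₁L₁ + α₂L₂ = 3.3×10⁻⁶×1.074 + 30.2×10⁻⁶×0.9589 = 3.250298×10⁻⁵ m/K
ΔT = 3.36×10⁻³ / 3.250298×10⁻⁵ = 103.38 K
T = 11.3 + 103.38 = 114.68 °C

T = 115 °C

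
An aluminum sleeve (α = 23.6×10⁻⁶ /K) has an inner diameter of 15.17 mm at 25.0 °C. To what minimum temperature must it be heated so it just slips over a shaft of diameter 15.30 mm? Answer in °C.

Required Δd = 15.30 − 15.17 = 0.13 mm
Δd = αd₀ΔT ⇒ ΔT = Δd/(αd₀) = 0.13 / (23.6×10⁻⁶ × 15.17) = 363.12 K
T_min = 25.0 + 363.12 = 388.12 °C

T = 388 °C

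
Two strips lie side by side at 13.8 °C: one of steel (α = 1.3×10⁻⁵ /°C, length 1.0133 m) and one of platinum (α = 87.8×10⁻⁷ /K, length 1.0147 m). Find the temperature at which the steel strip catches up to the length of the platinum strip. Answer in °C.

T = 342.1 °C

Equal length when α₁L₁ΔT − α₂L₂ΔT = L₂ − L₁ = 1.40×10⁻³ m
α₁L₁ = 1.31729×10⁻⁵, α₂L₂ = 8.909066×10⁻⁶ → Δ(αL) = 4.263834×10⁻⁶ m/K
ΔT = 1.40×10⁻³ / 4.263834×10⁻⁶ = 328.343 K, so T = 13.8 + 328.343 = 342.143 °C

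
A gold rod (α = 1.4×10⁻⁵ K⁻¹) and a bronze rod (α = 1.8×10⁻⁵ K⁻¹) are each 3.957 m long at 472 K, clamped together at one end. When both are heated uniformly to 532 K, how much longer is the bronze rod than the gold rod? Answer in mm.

0.950 mm

ΔT = 60 K
gold: ΔL = 1.4×10⁻⁵ × 3.957 m × 60 = 3.3239×10⁻³ m = 3.3239 mm
bronze: ΔL = 1.8×10⁻⁵ × 3.957 m × 60 = 4.2736×10⁻³ m = 4.2736 mm
difference = 4.2736 − 3.3239 = 0.9497 mm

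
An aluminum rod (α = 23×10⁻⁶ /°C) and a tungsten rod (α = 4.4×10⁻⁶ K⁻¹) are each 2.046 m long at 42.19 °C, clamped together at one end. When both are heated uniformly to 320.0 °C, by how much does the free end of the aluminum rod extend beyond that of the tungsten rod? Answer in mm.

ΔT = 277.81 K
aluminum: ΔL = 23×10⁻⁶ × 2.046 m × 277.81 = 1.3073×10⁻² m = 13.073 mm
tungsten: ΔL = 4.4×10⁻⁶ × 2.046 m × 277.81 = 2.5010×10⁻³ m = 2.5010 mm
difference = 13.073 − 2.5010 = 10.572 mm

10.6 mm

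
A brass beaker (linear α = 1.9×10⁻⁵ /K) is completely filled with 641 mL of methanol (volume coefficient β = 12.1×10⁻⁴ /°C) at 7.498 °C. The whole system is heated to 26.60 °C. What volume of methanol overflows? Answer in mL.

14.1 mL

The beaker also expands: β_container ≈ 3α = 5.7×10⁻⁵ /K
Net overflow = V₀(β_liq − 3α_cont)ΔT
β − 3α = 1.21×10⁻³ − 5.7×10⁻⁵ = 1.153×10⁻³ /K; ΔT = 19.102 K
ΔV = 641 × 1.153×10⁻³ × 19.102 = 14.1 mL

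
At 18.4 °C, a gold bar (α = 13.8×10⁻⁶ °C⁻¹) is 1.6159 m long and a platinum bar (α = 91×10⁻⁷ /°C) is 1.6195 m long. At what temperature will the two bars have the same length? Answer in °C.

T = 494.5 °C

Equal length when α₁L₁ΔT − α₂L₂ΔT = L₂ − L₁ = 3.60×10⁻³ m
α₁L₁ = 2.229942×10⁻⁵, α₂L₂ = 1.473745×10⁻⁵ → Δ(αL) = 7.56197×10⁻⁶ m/K
ΔT = 3.60×10⁻³ / 7.56197×10⁻⁶ = 476.066 K, so T = 18.4 + 476.066 = 494.466 °C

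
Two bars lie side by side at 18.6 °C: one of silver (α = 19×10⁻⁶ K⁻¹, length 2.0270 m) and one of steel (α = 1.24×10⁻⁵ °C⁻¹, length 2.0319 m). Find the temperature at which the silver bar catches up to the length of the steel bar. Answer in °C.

T = 386.5 °C

L₁(1 + α₁ΔT) = L₂(1 + α₂ΔT) ⇒ ΔT = (L₂ − L₁)/(α₁L₁ − α₂L₂)
L₂ − L₁ = 2.0319 − 2.0270 = 4.90×10⁻³ m
α₁L₁ − α₂L₂ = 19×10⁻⁶×2.0270 − 1.24×10⁻⁵×2.0319 = 1.331744×10⁻⁵ m/K
ΔT = 4.90×10⁻³ / 1.331744×10⁻⁵ = 367.939 K
T = 18.6 + 367.939 = 386.539 °C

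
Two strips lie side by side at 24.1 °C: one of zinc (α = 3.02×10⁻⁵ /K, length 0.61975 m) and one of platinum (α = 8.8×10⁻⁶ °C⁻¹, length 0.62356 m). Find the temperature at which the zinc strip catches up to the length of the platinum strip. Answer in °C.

T = 312.1 °C

Equal length when α₁L₁ΔT − α₂L₂ΔT = L₂ − L₁ = 3.81×10⁻³ m
α₁L₁ = 1.871645×10⁻⁵, α₂L₂ = 5.487328×10⁻⁶ → Δ(αL) = 1.3229122×10⁻⁵ m/K
ΔT = 3.81×10⁻³ / 1.3229122×10⁻⁵ = 288.001 K, so T = 24.1 + 288.001 = 312.101 °C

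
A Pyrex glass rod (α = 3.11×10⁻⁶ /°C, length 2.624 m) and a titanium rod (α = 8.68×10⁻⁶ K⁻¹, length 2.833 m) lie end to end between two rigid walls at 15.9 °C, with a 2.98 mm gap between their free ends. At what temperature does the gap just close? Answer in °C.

T = 107 °C

Gap closes when ΔL₁ + ΔL₂ = 2.98 mm = 2.98×10⁻³ m
(α₁L₁ + α₂L₂)ΔT = g
α₁L₁ + α₂L₂ = 3.11×10⁻⁶×2.624 + 8.68×10⁻⁶×2.833 = 3.275108×10⁻⁵ m/K
ΔT = 2.98×10⁻³ / 3.275108×10⁻⁵ = 90.99 K
T = 15.9 + 90.99 = 106.89 °C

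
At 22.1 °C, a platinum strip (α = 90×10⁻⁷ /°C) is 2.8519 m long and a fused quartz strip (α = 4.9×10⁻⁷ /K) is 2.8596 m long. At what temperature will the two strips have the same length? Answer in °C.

Equal length when α₁L₁ΔT − α₂L₂ΔT = L₂ − L₁ = 7.70×10⁻³ m
α₁L₁ = 2.56671×10⁻⁵, α₂L₂ = 1.401204×10⁻⁶ → Δ(αL) = 2.4265896×10⁻⁵ m/K
ΔT = 7.70×10⁻³ / 2.4265896×10⁻⁵ = 317.318 K, so T = 22.1 + 317.318 = 339.418 °C

T = 339.4 °C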